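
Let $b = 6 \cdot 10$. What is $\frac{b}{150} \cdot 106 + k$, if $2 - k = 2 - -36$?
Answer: $\frac{32}{5} \approx 6.4$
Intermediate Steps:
$b = 60$
$k = -36$ ($k = 2 - \left(2 - -36\right) = 2 - \left(2 + 36\right) = 2 - 38 = -36$)
$\frac{b}{150} \cdot 106 + k = \frac{60}{150} \cdot 106 - 36 = 60 \cdot \frac{1}{150} \cdot 106 - 36 = \frac{2}{5} \cdot 106 - 36 = \frac{212}{5} - 36 = \frac{32}{5}$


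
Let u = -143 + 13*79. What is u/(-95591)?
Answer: -52/5623 ≈ -0.0092477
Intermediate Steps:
u = 884 (u = -143 + 1027 = 884)
u/(-95591) = 884/(-95591) = 884*(-1/95591) = -52/5623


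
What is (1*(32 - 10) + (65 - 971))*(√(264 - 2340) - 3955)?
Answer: 3496220 - 1768*I*√519 ≈ 3.4962e+6 - 40278.0*I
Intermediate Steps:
(1*(32 - 10) + (65 - 971))*(√(264 - 2340) - 3955) = (1*22 - 906)*(√(-2076) - 3955) = (22 - 906)*(2*I*√519 - 3955) = -884*(-3955 + 2*I*√519) = 3496220 - 1768*I*√519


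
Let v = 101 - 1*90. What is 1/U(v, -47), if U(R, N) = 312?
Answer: 1/312 ≈ 0.0032051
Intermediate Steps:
v = 11 (v = 101 - 90 = 11)
1/U(v, -47) = 1/312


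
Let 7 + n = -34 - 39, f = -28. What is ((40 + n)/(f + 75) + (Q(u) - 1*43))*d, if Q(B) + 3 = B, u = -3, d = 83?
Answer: -194469/47 ≈ -4137.6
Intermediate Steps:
Q(B) = -3 + B
n = -80 (n = -7 + (-34 - 39) = -7 - 73 = -80)
((40 + n)/(f + 75) + (Q(u) - 1*43))*d = ((40 - 80)/(-28 + 75) + ((-3 - 3) - 1*43))*83 = (-40/47 + (-6 - 43))*83 = (-40*1/47 - 49)*83 = (-40/47 - 49)*83 = -2343/47*83 = -194469/47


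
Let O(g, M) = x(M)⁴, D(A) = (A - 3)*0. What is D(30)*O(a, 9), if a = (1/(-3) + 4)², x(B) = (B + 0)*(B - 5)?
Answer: 0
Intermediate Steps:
x(B) = B*(-5 + B)
D(A) = 0 (D(A) = (-3 + A)*0 = 0)
a = 121/9 (a = (-⅓ + 4)² = (11/3)² = 121/9 ≈ 13.444)
O(g, M) = M⁴*(-5 + M)⁴ (O(g, M) = (M*(-5 + M))⁴ = M⁴*(-5 + M)⁴)
D(30)*O(a, 9) = 0*(9⁴*(-5 + 9)⁴) = 0*(6561*4⁴) = 0*(6561*256) = 0*1679616 = 0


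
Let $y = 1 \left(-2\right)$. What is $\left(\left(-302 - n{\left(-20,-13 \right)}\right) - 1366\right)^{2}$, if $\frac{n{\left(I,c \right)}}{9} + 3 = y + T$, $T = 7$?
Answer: $2842596$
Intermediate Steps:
$y = -2$
$n{\left(I,c \right)} = 18$ ($n{\left(I,c \right)} = -27 + 9 \left(-2 + 7\right) = -27 + 9 \cdot 5 = -27 + 45 = 18$)
$\left(\left(-302 - n{\left(-20,-13 \right)}\right) - 1366\right)^{2} = \left(\left(-302 - 18\right) - 1366\right)^{2} = \left(-320 - 1366\right)^{2} = \left(-1686\right)^{2} = 2842596$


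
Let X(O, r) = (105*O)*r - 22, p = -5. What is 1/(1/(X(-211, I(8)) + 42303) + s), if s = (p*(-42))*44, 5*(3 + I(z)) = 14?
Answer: 46712/431618881 ≈ 0.00010823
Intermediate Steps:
I(z) = -1/5 (I(z) = -3 + (1/5)*14 = -3 + 14/5 = -1/5)
X(O, r) = -22 + 105*O*r (X(O, r) = 105*O*r - 22 = -22 + 105*O*r)
s = 9240 (s = -5*(-42)*44 = 210*44 = 9240)
1/(1/(X(-211, I(8)) + 42303) + s) = 1/(1/((-22 + 105*(-211)*(-1/5)) + 42303) + 9240) = 1/(1/((-22 + 4431) + 42303) + 9240) = 1/(1/(4409 + 42303) + 9240) = 1/(1/46712 + 9240) = 1/(431618881/46712) = 46712/431618881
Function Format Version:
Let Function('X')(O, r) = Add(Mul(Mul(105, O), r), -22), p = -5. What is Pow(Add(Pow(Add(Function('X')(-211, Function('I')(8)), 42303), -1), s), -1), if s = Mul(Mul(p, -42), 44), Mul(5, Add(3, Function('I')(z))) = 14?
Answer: Rational(46712, 431618881) ≈ 0.00010823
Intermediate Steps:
Function('I')(z) = Rational(-1, 5) (Function('I')(z) = Add(-3, Mul(Rational(1, 5), 14)) = Add(-3, Rational(14, 5)) = Rational(-1, 5))
Function('X')(O, r) = Add(-22, Mul(105, O, r)) (Function('X')(O, r) = Add(Mul(105, O, r), -22) = Add(-22, Mul(105, O, r)))
s = 9240 (s = Mul(Mul(-5, -42), 44) = Mul(210, 44) = 9240)
Pow(Add(Pow(Add(Function('X')(-211, Function('I')(8)), 42303), -1), s), -1) = Pow(Add(Pow(Add(Add(-22, Mul(105, -211, Rational(-1, 5))), 42303), -1), 9240), -1) = Pow(Add(Pow(Add(Add(-22, 4431), 42303), -1), 9240), -1) = Pow(Add(Pow(Add(4409, 42303), -1), 9240), -1) = Pow(Add(Pow(46712, -1), 9240), -1) = Pow(Add(Rational(1, 46712), 9240), -1) = Pow(Rational(431618881, 46712), -1) = Rational(46712, 431618881)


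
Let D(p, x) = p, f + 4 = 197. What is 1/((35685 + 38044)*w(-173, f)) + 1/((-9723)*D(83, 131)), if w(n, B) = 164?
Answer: -11284547/9757994516004 ≈ -1.1564e-6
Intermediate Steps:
f = 193 (f = -4 + 197 = 193)
1/((35685 + 38044)*w(-173, f)) + 1/((-9723)*D(83, 131)) = 1/((35685 + 38044)*164) + 1/(-9723*83) = (1/164)/73729 - 1/9723*1/83 = (1/73729)*(1/164) - 1/807009 = 1/12091556 - 1/807009 = -11284547/9757994516004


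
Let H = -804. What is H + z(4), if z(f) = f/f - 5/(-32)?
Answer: -25691/32 ≈ -802.84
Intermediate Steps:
z(f) = 37/32 (z(f) = 1 - 5*(-1/32) = 1 + 5/32 = 37/32)
H + z(4) = -804 + 37/32 = -25691/32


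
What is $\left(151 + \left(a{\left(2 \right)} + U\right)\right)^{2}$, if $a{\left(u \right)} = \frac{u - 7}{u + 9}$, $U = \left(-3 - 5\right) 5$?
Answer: $\frac{1478656}{121} \approx 12220.0$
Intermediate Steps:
$U = -40$ ($U = \left(-8\right) 5 = -40$)
$a{\left(u \right)} = \frac{-7 + u}{9 + u}$
$\left(151 + \left(a{\left(2 \right)} + U\right)\right)^{2} = \left(151 - \left(40 - \frac{-7 + 2}{9 + 2}\right)\right)^{2} = \left(151 - \left(40 - \frac{1}{11} \left(-5\right)\right)\right)^{2} = \left(151 + \left(\frac{1}{11} \left(-5\right) - 40\right)\right)^{2} = \left(151 - \frac{445}{11}\right)^{2} = \left(\frac{1216}{11}\right)^{2} = \frac{1478656}{121}$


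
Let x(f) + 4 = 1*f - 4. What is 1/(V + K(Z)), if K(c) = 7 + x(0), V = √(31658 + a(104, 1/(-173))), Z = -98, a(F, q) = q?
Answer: 173/5476660 + 3*√105276901/5476660 ≈ 0.0056520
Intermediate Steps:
V = 3*√105276901/173 (V = √(31658 + 1/(-173)) = √(31658 - 1/173) = √(5476833/173) = 3*√105276901/173 ≈ 177.93)
x(f) = -8 + f (x(f) = -4 + (1*f - 4) = -4 + (f - 4) = -4 + (-4 + f) = -8 + f)
K(c) = -1 (K(c) = 7 + (-8 + 0) = 7 - 8 = -1)
1/(V + K(Z)) = 1/(3*√105276901/173 - 1) = 1/(-1 + 3*√105276901/173)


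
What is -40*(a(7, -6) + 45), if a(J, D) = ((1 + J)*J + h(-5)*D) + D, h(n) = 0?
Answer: -3800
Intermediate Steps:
a(J, D) = D + J*(1 + J) (a(J, D) = ((1 + J)*J + 0*D) + D = (J*(1 + J) + 0) + D = J*(1 + J) + D = D + J*(1 + J))
-40*(a(7, -6) + 45) = -40*((-6 + 7 + 7²) + 45) = -40*((-6 + 7 + 49) + 45) = -40*(50 + 45) = -40*95 = -3800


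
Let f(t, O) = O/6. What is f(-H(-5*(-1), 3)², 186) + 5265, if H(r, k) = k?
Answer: 5296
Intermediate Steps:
f(t, O) = O/6 (f(t, O) = O*(⅙) = O/6)
f(-H(-5*(-1), 3)², 186) + 5265 = (⅙)*186 + 5265 = 31 + 5265 = 5296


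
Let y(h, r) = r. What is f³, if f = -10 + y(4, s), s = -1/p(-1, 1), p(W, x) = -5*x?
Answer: -117649/125 ≈ -941.19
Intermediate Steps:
s = ⅕ (s = -1/((-5*1)) = -1/(-5) = -1*(-⅕) = ⅕ ≈ 0.20000)
f = -49/5 (f = -10 + ⅕ = -49/5 ≈ -9.8000)
f³ = (-49/5)³ = -117649/125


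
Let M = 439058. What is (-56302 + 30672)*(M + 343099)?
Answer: -20046683910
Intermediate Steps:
(-56302 + 30672)*(M + 343099) = (-56302 + 30672)*(439058 + 343099) = -25630*782157 = -20046683910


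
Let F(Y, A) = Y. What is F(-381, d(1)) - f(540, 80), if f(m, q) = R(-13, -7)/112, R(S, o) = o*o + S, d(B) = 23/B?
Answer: -10677/28 ≈ -381.32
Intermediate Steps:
R(S, o) = S + o² (R(S, o) = o² + S = S + o²)
f(m, q) = 9/28 (f(m, q) = (-13 + (-7)²)/112 = (-13 + 49)*(1/112) = 36*(1/112) = 9/28)
F(-381, d(1)) - f(540, 80) = -381 - 1*9/28 = -381 - 9/28 = -10677/28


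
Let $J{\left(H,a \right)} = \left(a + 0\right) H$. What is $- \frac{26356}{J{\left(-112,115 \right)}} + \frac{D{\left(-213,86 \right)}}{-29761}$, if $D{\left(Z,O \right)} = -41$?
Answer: $\frac{196227249}{95830420} \approx 2.0476$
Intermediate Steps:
$J{\left(H,a \right)} = H a$ ($J{\left(H,a \right)} = a H = H a$)
$- \frac{26356}{J{\left(-112,115 \right)}} + \frac{D{\left(-213,86 \right)}}{-29761} = - \frac{26356}{\left(-112\right) 115} - \frac{41}{-29761} = - \frac{26356}{-12880} - - \frac{41}{29761} = \left(-26356\right) \left(- \frac{1}{12880}\right) + \frac{41}{29761} = \frac{6589}{3220} + \frac{41}{29761} = \frac{196227249}{95830420}$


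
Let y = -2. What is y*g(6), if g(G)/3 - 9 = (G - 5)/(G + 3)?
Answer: -164/3 ≈ -54.667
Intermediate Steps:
g(G) = 27 + 3*(-5 + G)/(3 + G) (g(G) = 27 + 3*((G - 5)/(G + 3)) = 27 + 3*((-5 + G)/(3 + G)) = 27 + 3*(-5 + G)/(3 + G))
y*g(6) = -12*(11 + 5*6)/(3 + 6) = -12*(11 + 30)/9 = -12*41/9 = -2*82/3 = -164/3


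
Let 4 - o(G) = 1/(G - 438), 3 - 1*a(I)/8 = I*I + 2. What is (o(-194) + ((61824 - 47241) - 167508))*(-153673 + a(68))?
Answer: 18426249958647/632 ≈ 2.9155e+10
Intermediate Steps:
a(I) = 8 - 8*I² (a(I) = 24 - 8*(I*I + 2) = 24 - 8*(I² + 2) = 24 - 8*(2 + I²) = 24 + (-16 - 8*I²) = 8 - 8*I²)
o(G) = 4 - 1/(-438 + G) (o(G) = 4 - 1/(G - 438) = 4 - 1/(-438 + G))
(o(-194) + ((61824 - 47241) - 167508))*(-153673 + a(68)) = ((-1753 + 4*(-194))/(-438 - 194) + ((61824 - 47241) - 167508))*(-153673 + (8 - 8*68²)) = ((-1753 - 776)/(-632) + (14583 - 167508))*(-153673 + (8 - 8*4624)) = (-1/632*(-2529) - 152925)*(-153673 + (8 - 36992)) = (2529/632 - 152925)*(-153673 - 36984) = -96646071/632*(-190657) = 18426249958647/632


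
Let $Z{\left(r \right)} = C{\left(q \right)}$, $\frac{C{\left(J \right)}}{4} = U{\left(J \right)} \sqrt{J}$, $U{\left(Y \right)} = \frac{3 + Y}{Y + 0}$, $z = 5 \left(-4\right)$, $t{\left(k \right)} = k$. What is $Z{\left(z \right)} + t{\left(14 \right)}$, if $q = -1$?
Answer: $14 - 8 i \approx 14.0 - 8.0 i$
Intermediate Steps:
$z = -20$
$U{\left(Y \right)} = \frac{3 + Y}{Y}$
$C{\left(J \right)} = \frac{4 \left(3 + J\right)}{\sqrt{J}}$ ($C{\left(J \right)} = 4 \frac{3 + J}{J} \sqrt{J} = 4 \frac{3 + J}{\sqrt{J}} = \frac{4 \left(3 + J\right)}{\sqrt{J}}$)
$Z{\left(r \right)} = - 8 i$ ($Z{\left(r \right)} = \frac{4 \left(3 - 1\right)}{i} = 4 \left(- i\right) 2 = - 8 i$)
$Z{\left(z \right)} + t{\left(14 \right)} = - 8 i + 14 = 14 - 8 i$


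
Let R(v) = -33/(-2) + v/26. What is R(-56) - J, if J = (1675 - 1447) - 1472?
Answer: 32717/26 ≈ 1258.3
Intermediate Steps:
J = -1244 (J = 228 - 1472 = -1244)
R(v) = 33/2 + v/26 (R(v) = -33*(-½) + v*(1/26) = 33/2 + v/26)
R(-56) - J = (33/2 + (1/26)*(-56)) - 1*(-1244) = (33/2 - 28/13) + 1244 = 373/26 + 1244 = 32717/26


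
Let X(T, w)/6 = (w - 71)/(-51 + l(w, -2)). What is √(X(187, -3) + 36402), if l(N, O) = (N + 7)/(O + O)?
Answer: 3*√683709/13 ≈ 190.82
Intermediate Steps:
l(N, O) = (7 + N)/(2*O) (l(N, O) = (7 + N)/((2*O)) = (7 + N)*(1/(2*O)) = (7 + N)/(2*O))
X(T, w) = 6*(-71 + w)/(-211/4 - w/4) (X(T, w) = 6*((w - 71)/(-51 + (½)*(7 + w)/(-2))) = 6*((-71 + w)/(-51 + (½)*(-½)*(7 + w))) = 6*((-71 + w)/(-51 + (-7/4 - w/4))) = 6*((-71 + w)/(-211/4 - w/4)) = 6*(-71 + w)/(-211/4 - w/4))
√(X(187, -3) + 36402) = √(24*(71 - 1*(-3))/(211 - 3) + 36402) = √(24*(71 + 3)/208 + 36402) = √(24*(1/208)*74 + 36402) = √(111/13 + 36402) = √(473337/13) = 3*√683709/13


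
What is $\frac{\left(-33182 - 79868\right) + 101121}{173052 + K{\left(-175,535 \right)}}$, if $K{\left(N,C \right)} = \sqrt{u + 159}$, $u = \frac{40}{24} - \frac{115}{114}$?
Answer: $- \frac{78444817704}{1137985792685} + \frac{11929 \sqrt{230546}}{1137985792685} \approx -0.068928$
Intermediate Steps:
$u = \frac{25}{38}$ ($u = 40 \cdot \frac{1}{24} - \frac{115}{114} = \frac{5}{3} - \frac{115}{114} = \frac{25}{38} \approx 0.6579$)
$K{\left(N,C \right)} = \frac{\sqrt{230546}}{38}$ ($K{\left(N,C \right)} = \sqrt{\frac{25}{38} + 159} = \sqrt{\frac{6067}{38}} = \frac{\sqrt{230546}}{38}$)
$\frac{\left(-33182 - 79868\right) + 101121}{173052 + K{\left(-175,535 \right)}} = \frac{\left(-33182 - 79868\right) + 101121}{173052 + \frac{\sqrt{230546}}{38}} = \frac{-113050 + 101121}{173052 + \frac{\sqrt{230546}}{38}} = - \frac{11929}{173052 + \frac{\sqrt{230546}}{38}}$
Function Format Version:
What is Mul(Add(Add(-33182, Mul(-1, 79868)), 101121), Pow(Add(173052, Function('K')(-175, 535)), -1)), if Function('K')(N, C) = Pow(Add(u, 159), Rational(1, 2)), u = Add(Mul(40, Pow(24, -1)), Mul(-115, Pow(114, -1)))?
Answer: Add(Rational(-78444817704, 1137985792685), Mul(Rational(11929, 1137985792685), Pow(230546, Rational(1, 2)))) ≈ -0.068928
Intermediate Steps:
u = Rational(25, 38) (u = Add(Mul(40, Rational(1, 24)), Mul(-115, Rational(1, 114))) = Add(Rational(5, 3), Rational(-115, 114)) = Rational(25, 38) ≈ 0.65790)
Function('K')(N, C) = Mul(Rational(1, 38), Pow(230546, Rational(1, 2))) (Function('K')(N, C) = Pow(Add(Rational(25, 38), 159), Rational(1, 2)) = Pow(Rational(6067, 38), Rational(1, 2)) = Mul(Rational(1, 38), Pow(230546, Rational(1, 2))))
Mul(Add(Add(-33182, Mul(-1, 79868)), 101121), Pow(Add(173052, Function('K')(-175, 535)), -1)) = Mul(Add(Add(-33182, Mul(-1, 79868)), 101121), Pow(Add(173052, Mul(Rational(1, 38), Pow(230546, Rational(1, 2)))), -1)) = Mul(Add(Add(-33182, -79868), 101121), Pow(Add(173052, Mul(Rational(1, 38), Pow(230546, Rational(1, 2)))), -1)) = Mul(Add(-113050, 101121), Pow(Add(173052, Mul(Rational(1, 38), Pow(230546, Rational(1, 2)))), -1)) = Mul(-11929, Pow(Add(173052, Mul(Rational(1, 38), Pow(230546, Rational(1, 2)))), -1))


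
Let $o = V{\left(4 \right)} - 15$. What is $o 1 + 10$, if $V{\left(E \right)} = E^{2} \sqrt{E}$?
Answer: $27$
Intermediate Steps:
$V{\left(E \right)} = E^{\frac{5}{2}}$
$o = 17$ ($o = 4^{\frac{5}{2}} - 15 = 32 - 15 = 17$)
$o 1 + 10 = 17 \cdot 1 + 10 = 17 + 10 = 27$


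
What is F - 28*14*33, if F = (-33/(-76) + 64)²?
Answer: -50737727/5776 ≈ -8784.2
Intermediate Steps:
F = 23980609/5776 (F = (-33*(-1/76) + 64)² = (33/76 + 64)² = (4897/76)² = 23980609/5776 ≈ 4151.8)
F - 28*14*33 = 23980609/5776 - 28*14*33 = 23980609/5776 - 392*33 = 23980609/5776 - 12936 = -50737727/5776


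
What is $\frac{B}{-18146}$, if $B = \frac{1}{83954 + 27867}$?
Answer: $- \frac{1}{2029103866} \approx -4.9283 \cdot 10^{-10}$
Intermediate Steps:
$B = \frac{1}{111821} \approx 8.9429 \cdot 10^{-6}$
$\frac{B}{-18146} = \frac{1}{111821 \left(-18146\right)} = \frac{1}{111821} \left(- \frac{1}{18146}\right) = - \frac{1}{2029103866}$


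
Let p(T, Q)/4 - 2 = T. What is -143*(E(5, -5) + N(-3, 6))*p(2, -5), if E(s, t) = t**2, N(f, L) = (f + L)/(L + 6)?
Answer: -57772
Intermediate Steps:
N(f, L) = (L + f)/(6 + L)
p(T, Q) = 8 + 4*T
-143*(E(5, -5) + N(-3, 6))*p(2, -5) = -143*((-5)**2 + (6 - 3)/(6 + 6))*(8 + 4*2) = -143*(25 + 3/12)*(8 + 8) = -143*(25 + (1/12)*3)*16 = -143*(25 + 1/4)*16 = -14443*16/4 = -143*404 = -57772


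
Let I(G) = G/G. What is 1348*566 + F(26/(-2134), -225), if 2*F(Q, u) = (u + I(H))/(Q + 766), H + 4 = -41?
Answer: 623580493608/817309 ≈ 7.6297e+5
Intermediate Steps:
H = -45 (H = -4 - 41 = -45)
I(G) = 1
F(Q, u) = (1 + u)/(2*(766 + Q)) (F(Q, u) = ((u + 1)/(Q + 766))/2 = ((1 + u)/(766 + Q))/2 = (1 + u)/(2*(766 + Q)))
1348*566 + F(26/(-2134), -225) = 1348*566 + (1 - 225)/(2*(766 + 26/(-2134))) = 762968 + (½)*(-224)/(766 + 26*(-1/2134)) = 762968 + (½)*(-224)/(766 - 13/1067) = 762968 + (½)*(-224)/(817309/1067) = 762968 + (½)*(1067/817309)*(-224) = 762968 - 119504/817309 = 623580493608/817309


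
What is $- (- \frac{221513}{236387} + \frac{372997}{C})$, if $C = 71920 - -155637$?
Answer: $- \frac{37764808098}{53791516559} \approx -0.70206$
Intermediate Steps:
$C = 227557$ ($C = 71920 + 155637 = 227557$)
$- (- \frac{221513}{236387} + \frac{372997}{C}) = - (- \frac{221513}{236387} + \frac{372997}{227557}) = \left(-1\right) \frac{37764808098}{53791516559} = - \frac{37764808098}{53791516559}$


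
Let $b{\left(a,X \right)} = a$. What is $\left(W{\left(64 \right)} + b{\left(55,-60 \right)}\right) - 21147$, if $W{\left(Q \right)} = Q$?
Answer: $-21028$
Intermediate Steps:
$\left(W{\left(64 \right)} + b{\left(55,-60 \right)}\right) - 21147 = \left(64 + 55\right) - 21147 = 119 - 21147 = -21028$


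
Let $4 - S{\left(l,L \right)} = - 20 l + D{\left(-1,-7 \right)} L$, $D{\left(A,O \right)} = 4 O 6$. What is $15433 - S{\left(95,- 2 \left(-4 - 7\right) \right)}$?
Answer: $9833$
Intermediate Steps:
$D{\left(A,O \right)} = 24 O$
$S{\left(l,L \right)} = 4 + 20 l + 168 L$ ($S{\left(l,L \right)} = 4 - \left(- 20 l + 24 \left(-7\right) L\right) = 4 - \left(- 20 l - 168 L\right) = 4 - \left(- 168 L - 20 l\right) = 4 + \left(20 l + 168 L\right) = 4 + 20 l + 168 L$)
$15433 - S{\left(95,- 2 \left(-4 - 7\right) \right)} = 15433 - \left(4 + 20 \cdot 95 + 168 \left(- 2 \left(-4 - 7\right)\right)\right) = 15433 - \left(4 + 1900 + 168 \left(\left(-2\right) \left(-11\right)\right)\right) = 15433 - \left(4 + 1900 + 168 \cdot 22\right) = 15433 - \left(4 + 1900 + 3696\right) = 15433 - 5600 = 9833$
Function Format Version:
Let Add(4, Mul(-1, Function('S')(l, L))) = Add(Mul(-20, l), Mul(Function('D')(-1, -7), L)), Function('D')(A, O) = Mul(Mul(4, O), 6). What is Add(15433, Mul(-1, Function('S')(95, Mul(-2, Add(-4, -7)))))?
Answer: 9833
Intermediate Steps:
Function('D')(A, O) = Mul(24, O)
Function('S')(l, L) = Add(4, Mul(20, l), Mul(168, L)) (Function('S')(l, L) = Add(4, Mul(-1, Add(Mul(-20, l), Mul(Mul(24, -7), L)))) = Add(4, Mul(-1, Add(Mul(-20, l), Mul(-168, L)))) = Add(4, Mul(-1, Add(Mul(-168, L), Mul(-20, l)))) = Add(4, Add(Mul(20, l), Mul(168, L))) = Add(4, Mul(20, l), Mul(168, L)))
Add(15433, Mul(-1, Function('S')(95, Mul(-2, Add(-4, -7))))) = Add(15433, Mul(-1, Add(4, Mul(20, 95), Mul(168, Mul(-2, Add(-4, -7)))))) = Add(15433, Mul(-1, Add(4, 1900, Mul(168, Mul(-2, -11))))) = Add(15433, Mul(-1, Add(4, 1900, Mul(168, 22)))) = Add(15433, Mul(-1, Add(4, 1900, 3696))) = Add(15433, Mul(-1, 5600)) = Add(15433, -5600) = 9833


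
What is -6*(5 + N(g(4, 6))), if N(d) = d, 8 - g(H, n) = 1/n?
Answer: -77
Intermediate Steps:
g(H, n) = 8 - 1/n
-6*(5 + N(g(4, 6))) = -6*(5 + (8 - 1/6)) = -6*(5 + 47/6) = -6*77/6 = -77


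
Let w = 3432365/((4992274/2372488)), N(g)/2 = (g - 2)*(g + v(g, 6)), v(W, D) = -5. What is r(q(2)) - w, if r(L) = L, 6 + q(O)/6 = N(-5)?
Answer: -4069615492912/2496137 ≈ -1.6304e+6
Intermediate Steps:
N(g) = 2*(-5 + g)*(-2 + g) (N(g) = 2*((g - 2)*(g - 5)) = 2*((-2 + g)*(-5 + g)) = 2*((-5 + g)*(-2 + g)) = 2*(-5 + g)*(-2 + g))
q(O) = 804 (q(O) = -36 + 6*(20 - 14*(-5) + 2*(-5)²) = -36 + 6*(20 + 70 + 2*25) = -36 + 6*(20 + 70 + 50) = -36 + 6*140 = -36 + 840 = 804)
w = 4071622387060/2496137 (w = 3432365/((4992274*(1/2372488))) = 3432365/(2496137/1186244) = 3432365*(1186244/2496137) = 4071622387060/2496137 ≈ 1.6312e+6)
r(q(2)) - w = 804 - 1*4071622387060/2496137 = 804 - 4071622387060/2496137 = -4069615492912/2496137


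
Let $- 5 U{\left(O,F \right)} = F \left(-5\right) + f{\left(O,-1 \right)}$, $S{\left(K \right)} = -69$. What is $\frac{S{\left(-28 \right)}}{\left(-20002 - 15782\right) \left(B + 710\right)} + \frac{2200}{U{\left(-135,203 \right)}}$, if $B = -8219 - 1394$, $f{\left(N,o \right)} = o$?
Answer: $\frac{146018100079}{13486762968} \approx 10.827$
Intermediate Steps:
$B = -9613$ ($B = -8219 - 1394 = -9613$)
$U{\left(O,F \right)} = \frac{1}{5} + F$ ($U{\left(O,F \right)} = - \frac{F \left(-5\right) - 1}{5} = - \frac{- 5 F - 1}{5} = - \frac{-1 - 5 F}{5} = \frac{1}{5} + F$)
$\frac{S{\left(-28 \right)}}{\left(-20002 - 15782\right) \left(B + 710\right)} + \frac{2200}{U{\left(-135,203 \right)}} = - \frac{69}{\left(-20002 - 15782\right) \left(-9613 + 710\right)} + \frac{2200}{\frac{1}{5} + 203} = - \frac{69}{\left(-35784\right) \left(-8903\right)} + \frac{2200}{\frac{1016}{5}} = - \frac{69}{318584952} + 2200 \cdot \frac{5}{1016} = \left(-69\right) \frac{1}{318584952} + \frac{1375}{127} = - \frac{23}{106194984} + \frac{1375}{127} = \frac{146018100079}{13486762968}$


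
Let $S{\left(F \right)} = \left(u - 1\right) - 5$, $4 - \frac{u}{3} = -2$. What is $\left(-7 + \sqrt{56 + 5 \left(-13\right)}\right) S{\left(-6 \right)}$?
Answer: $-84 + 36 i \approx -84.0 + 36.0 i$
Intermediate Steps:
$u = 18$ ($u = 12 - -6 = 12 + 6 = 18$)
$S{\left(F \right)} = 12$ ($S{\left(F \right)} = \left(18 - 1\right) - 5 = 17 - 5 = 12$)
$\left(-7 + \sqrt{56 + 5 \left(-13\right)}\right) S{\left(-6 \right)} = \left(-7 + \sqrt{56 + 5 \left(-13\right)}\right) 12 = \left(-7 + \sqrt{56 - 65}\right) 12 = \left(-7 + \sqrt{-9}\right) 12 = \left(-7 + 3 i\right) 12 = -84 + 36 i$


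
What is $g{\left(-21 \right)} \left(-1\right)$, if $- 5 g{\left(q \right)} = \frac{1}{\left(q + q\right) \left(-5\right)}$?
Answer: $\frac{1}{1050} \approx 0.00095238$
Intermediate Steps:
$g{\left(q \right)} = \frac{1}{50 q}$ ($g{\left(q \right)} = - \frac{1}{5 \left(q + q\right) \left(-5\right)} = - \frac{1}{5 \cdot 2 q \left(-5\right)} = - \frac{1}{5 \left(- 10 q\right)} = - \frac{\left(- \frac{1}{10}\right) \frac{1}{q}}{5} = \frac{1}{50 q}$)
$g{\left(-21 \right)} \left(-1\right) = \frac{1}{50 \left(-21\right)} \left(-1\right) = \frac{1}{50} \left(- \frac{1}{21}\right) \left(-1\right) = \left(- \frac{1}{1050}\right) \left(-1\right) = \frac{1}{1050}$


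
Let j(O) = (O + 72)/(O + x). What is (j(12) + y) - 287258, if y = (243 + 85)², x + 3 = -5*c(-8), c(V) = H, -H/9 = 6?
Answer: -16709654/93 ≈ -1.7967e+5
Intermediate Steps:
H = -54 (H = -9*6 = -54)
c(V) = -54
x = 267 (x = -3 - 5*(-54) = -3 + 270 = 267)
y = 107584 (y = 328² = 107584)
j(O) = (72 + O)/(267 + O) (j(O) = (O + 72)/(O + 267) = (72 + O)/(267 + O))
(j(12) + y) - 287258 = ((72 + 12)/(267 + 12) + 107584) - 287258 = (84/279 + 107584) - 287258 = ((1/279)*84 + 107584) - 287258 = (28/93 + 107584) - 287258 = 10005340/93 - 287258 = -16709654/93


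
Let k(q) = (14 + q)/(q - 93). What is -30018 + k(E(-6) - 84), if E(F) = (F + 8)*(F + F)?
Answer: -6033524/201 ≈ -30018.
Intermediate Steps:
E(F) = 2*F*(8 + F) (E(F) = (8 + F)*(2*F) = 2*F*(8 + F))
k(q) = (14 + q)/(-93 + q)
-30018 + k(E(-6) - 84) = -30018 + (14 + (2*(-6)*(8 - 6) - 84))/(-93 + (2*(-6)*(8 - 6) - 84)) = -30018 + (14 + (2*(-6)*2 - 84))/(-93 + (2*(-6)*2 - 84)) = -30018 + (14 + (-24 - 84))/(-93 + (-24 - 84)) = -30018 + (14 - 108)/(-93 - 108) = -30018 - 94/(-201) = -30018 - 1/201*(-94) = -30018 + 94/201 = -6033524/201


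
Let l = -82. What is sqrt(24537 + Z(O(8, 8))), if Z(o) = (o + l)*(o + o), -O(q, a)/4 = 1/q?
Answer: 3*sqrt(10942)/2 ≈ 156.91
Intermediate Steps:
O(q, a) = -4/q
Z(o) = 2*o*(-82 + o) (Z(o) = (o - 82)*(o + o) = (-82 + o)*(2*o) = 2*o*(-82 + o))
sqrt(24537 + Z(O(8, 8))) = sqrt(24537 + 2*(-4/8)*(-82 - 4/8)) = sqrt(24537 + 2*(-4*1/8)*(-82 - 4*1/8)) = sqrt(24537 + 2*(-1/2)*(-82 - 1/2)) = sqrt(24537 + 2*(-1/2)*(-165/2)) = sqrt(24537 + 165/2) = sqrt(49239/2) = 3*sqrt(10942)/2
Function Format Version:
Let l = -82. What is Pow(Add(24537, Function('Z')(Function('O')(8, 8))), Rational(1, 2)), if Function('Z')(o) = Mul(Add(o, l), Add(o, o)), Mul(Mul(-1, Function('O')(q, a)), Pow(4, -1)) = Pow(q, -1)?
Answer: Mul(Rational(3, 2), Pow(10942, Rational(1, 2))) ≈ 156.91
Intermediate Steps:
Function('O')(q, a) = Mul(-4, Pow(q, -1))
Function('Z')(o) = Mul(2, o, Add(-82, o)) (Function('Z')(o) = Mul(Add(o, -82), Add(o, o)) = Mul(Add(-82, o), Mul(2, o)) = Mul(2, o, Add(-82, o)))
Pow(Add(24537, Function('Z')(Function('O')(8, 8))), Rational(1, 2)) = Pow(Add(24537, Mul(2, Mul(-4, Pow(8, -1)), Add(-82, Mul(-4, Pow(8, -1))))), Rational(1, 2)) = Pow(Add(24537, Mul(2, Mul(-4, Rational(1, 8)), Add(-82, Mul(-4, Rational(1, 8))))), Rational(1, 2)) = Pow(Add(24537, Mul(2, Rational(-1, 2), Add(-82, Rational(-1, 2)))), Rational(1, 2)) = Pow(Add(24537, Mul(2, Rational(-1, 2), Rational(-165, 2))), Rational(1, 2)) = Pow(Add(24537, Rational(165, 2)), Rational(1, 2)) = Pow(Rational(49239, 2), Rational(1, 2)) = Mul(Rational(3, 2), Pow(10942, Rational(1, 2)))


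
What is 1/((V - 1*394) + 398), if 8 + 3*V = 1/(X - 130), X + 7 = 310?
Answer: 173/231 ≈ 0.74892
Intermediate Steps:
X = 303 (X = -7 + 310 = 303)
V = -461/173 (V = -8/3 + 1/(3*(303 - 130)) = -8/3 + (1/3)/173 = -8/3 + (1/3)*(1/173) = -8/3 + 1/519 = -461/173 ≈ -2.6647)
1/((V - 1*394) + 398) = 1/((-461/173 - 1*394) + 398) = 1/((-461/173 - 394) + 398) = 1/(-68623/173 + 398) = 1/(231/173) = 173/231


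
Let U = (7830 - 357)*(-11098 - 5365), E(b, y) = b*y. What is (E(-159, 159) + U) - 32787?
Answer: -123086067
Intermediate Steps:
U = -123027999 (U = 7473*(-16463) = -123027999)
(E(-159, 159) + U) - 32787 = (-159*159 - 123027999) - 32787 = (-25281 - 123027999) - 32787 = -123053280 - 32787 = -123086067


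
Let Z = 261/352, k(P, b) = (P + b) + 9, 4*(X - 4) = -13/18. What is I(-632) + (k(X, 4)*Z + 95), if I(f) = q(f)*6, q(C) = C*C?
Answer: 6748970543/2816 ≈ 2.3967e+6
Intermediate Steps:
X = 275/72 (X = 4 + (-13/18)/4 = 4 + (-13*1/18)/4 = 4 + (1/4)*(-13/18) = 4 - 13/72 = 275/72 ≈ 3.8194)
q(C) = C**2
I(f) = 6*f**2 (I(f) = f**2*6 = 6*f**2)
k(P, b) = 9 + P + b
Z = 261/352 (Z = 261*(1/352) = 261/352 ≈ 0.74148)
I(-632) + (k(X, 4)*Z + 95) = 6*(-632)**2 + ((9 + 275/72 + 4)*(261/352) + 95) = 6*399424 + ((1211/72)*(261/352) + 95) = 2396544 + (35119/2816 + 95) = 2396544 + 302639/2816 = 6748970543/2816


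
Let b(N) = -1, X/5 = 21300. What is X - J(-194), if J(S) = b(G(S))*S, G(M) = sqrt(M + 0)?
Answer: 106306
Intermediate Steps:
X = 106500 (X = 5*21300 = 106500)
G(M) = sqrt(M)
J(S) = -S
X - J(-194) = 106500 - (-1)*(-194) = 106500 - 1*194 = 106500 - 194 = 106306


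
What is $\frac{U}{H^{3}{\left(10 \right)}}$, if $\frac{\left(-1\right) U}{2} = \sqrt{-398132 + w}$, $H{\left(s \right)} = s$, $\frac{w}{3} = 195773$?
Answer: $- \frac{\sqrt{189187}}{500} \approx -0.86991$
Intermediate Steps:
$w = 587319$ ($w = 3 \cdot 195773 = 587319$)
$U = - 2 \sqrt{189187}$ ($U = - 2 \sqrt{-398132 + 587319} = - 2 \sqrt{189187} \approx -869.91$)
$\frac{U}{H^{3}{\left(10 \right)}} = \frac{\left(-2\right) \sqrt{189187}}{10^{3}} = \frac{\left(-2\right) \sqrt{189187}}{1000} = - 2 \sqrt{189187} \cdot \frac{1}{1000} = - \frac{\sqrt{189187}}{500}$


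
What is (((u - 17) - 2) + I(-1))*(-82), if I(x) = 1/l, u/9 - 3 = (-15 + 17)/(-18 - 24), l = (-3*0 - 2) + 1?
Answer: -3772/7 ≈ -538.86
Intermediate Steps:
l = -1 (l = (0 - 2) + 1 = -2 + 1 = -1)
u = 186/7 (u = 27 + 9*((-15 + 17)/(-18 - 24)) = 27 + 9*(2/(-42)) = 27 + 9*(2*(-1/42)) = 27 + 9*(-1/21) = 27 - 3/7 = 186/7 ≈ 26.571)
I(x) = -1 (I(x) = 1/(-1) = -1)
(((u - 17) - 2) + I(-1))*(-82) = (((186/7 - 17) - 2) - 1)*(-82) = ((67/7 - 2) - 1)*(-82) = (53/7 - 1)*(-82) = (46/7)*(-82) = -3772/7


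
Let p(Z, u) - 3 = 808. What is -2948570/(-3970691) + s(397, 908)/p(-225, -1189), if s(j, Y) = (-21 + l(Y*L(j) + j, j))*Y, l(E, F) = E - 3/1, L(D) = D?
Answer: 1301002839296642/3220230401 ≈ 4.0401e+5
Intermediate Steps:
p(Z, u) = 811 (p(Z, u) = 3 + 808 = 811)
l(E, F) = -3 + E (l(E, F) = E + 1*(-3) = E - 3 = -3 + E)
s(j, Y) = Y*(-24 + j + Y*j) (s(j, Y) = (-21 + (-3 + (Y*j + j)))*Y = (-21 + (-3 + (j + Y*j)))*Y = (-21 + (-3 + j + Y*j))*Y = (-24 + j + Y*j)*Y = Y*(-24 + j + Y*j))
-2948570/(-3970691) + s(397, 908)/p(-225, -1189) = -2948570/(-3970691) + (908*(-24 + 397 + 908*397))/811 = -2948570*(-1/3970691) + (908*(-24 + 397 + 360476))*(1/811) = 2948570/3970691 + (908*360849)*(1/811) = 2948570/3970691 + 327650892*(1/811) = 2948570/3970691 + 327650892/811 = 1301002839296642/3220230401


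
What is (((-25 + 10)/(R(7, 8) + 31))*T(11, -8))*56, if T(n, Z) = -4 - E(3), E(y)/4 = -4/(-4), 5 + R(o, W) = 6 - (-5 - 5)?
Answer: 160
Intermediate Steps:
R(o, W) = 11 (R(o, W) = -5 + (6 - (-5 - 5)) = -5 + (6 - 1*(-10)) = -5 + (6 + 10) = -5 + 16 = 11)
E(y) = 4 (E(y) = 4*(-4/(-4)) = 4*(-4*(-1/4)) = 4*1 = 4)
T(n, Z) = -8 (T(n, Z) = -4 - 1*4 = -4 - 4 = -8)
(((-25 + 10)/(R(7, 8) + 31))*T(11, -8))*56 = (((-25 + 10)/(11 + 31))*(-8))*56 = (-15/42*(-8))*56 = (-15*1/42*(-8))*56 = -5/14*(-8)*56 = (20/7)*56 = 160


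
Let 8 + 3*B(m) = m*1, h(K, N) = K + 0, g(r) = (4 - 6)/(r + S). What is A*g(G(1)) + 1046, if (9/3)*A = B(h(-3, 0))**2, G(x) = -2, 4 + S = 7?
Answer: 28000/27 ≈ 1037.0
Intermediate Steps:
S = 3 (S = -4 + 7 = 3)
g(r) = -2/(3 + r) (g(r) = (4 - 6)/(r + 3) = -2/(3 + r))
h(K, N) = K
B(m) = -8/3 + m/3 (B(m) = -8/3 + (m*1)/3 = -8/3 + m/3)
A = 121/27 (A = (-8/3 + (1/3)*(-3))**2/3 = (-8/3 - 1)**2/3 = (-11/3)**2/3 = (1/3)*(121/9) = 121/27 ≈ 4.4815)
A*g(G(1)) + 1046 = 121*(-2/(3 - 2))/27 + 1046 = 121*(-2/1)/27 + 1046 = 121*(-2*1)/27 + 1046 = (121/27)*(-2) + 1046 = -242/27 + 1046 = 28000/27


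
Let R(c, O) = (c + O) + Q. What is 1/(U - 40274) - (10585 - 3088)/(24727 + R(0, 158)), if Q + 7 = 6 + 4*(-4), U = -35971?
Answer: -571633633/1896060660 ≈ -0.30149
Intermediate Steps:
Q = -17 (Q = -7 + (6 + 4*(-4)) = -7 + (6 - 16) = -7 - 10 = -17)
R(c, O) = -17 + O + c (R(c, O) = (c + O) - 17 = (O + c) - 17 = -17 + O + c)
1/(U - 40274) - (10585 - 3088)/(24727 + R(0, 158)) = 1/(-35971 - 40274) - (10585 - 3088)/(24727 + (-17 + 158 + 0)) = 1/(-76245) - 7497/(24727 + 141) = -1/76245 - 7497/24868 = -571633633/1896060660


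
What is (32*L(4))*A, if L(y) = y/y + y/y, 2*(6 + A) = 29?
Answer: 544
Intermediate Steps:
A = 17/2 (A = -6 + (½)*29 = -6 + 29/2 = 17/2 ≈ 8.5000)
L(y) = 2 (L(y) = 1 + 1 = 2)
(32*L(4))*A = (32*2)*(17/2) = 64*(17/2) = 544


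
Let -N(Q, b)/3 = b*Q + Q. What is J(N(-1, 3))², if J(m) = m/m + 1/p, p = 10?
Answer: 121/100 ≈ 1.2100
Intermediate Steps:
N(Q, b) = -3*Q - 3*Q*b (N(Q, b) = -3*(b*Q + Q) = -3*(Q*b + Q) = -3*(Q + Q*b) = -3*Q - 3*Q*b)
J(m) = 11/10 (J(m) = m/m + 1/10 = 1 + 1*(⅒) = 1 + ⅒ = 11/10)
J(N(-1, 3))² = (11/10)² = 121/100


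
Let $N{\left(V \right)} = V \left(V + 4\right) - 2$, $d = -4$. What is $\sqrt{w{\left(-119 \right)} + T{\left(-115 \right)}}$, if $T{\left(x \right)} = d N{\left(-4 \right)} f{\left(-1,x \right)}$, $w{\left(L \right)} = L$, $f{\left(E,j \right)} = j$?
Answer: $i \sqrt{1039} \approx 32.234 i$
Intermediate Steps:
$N{\left(V \right)} = -2 + V \left(4 + V\right)$ ($N{\left(V \right)} = V \left(4 + V\right) - 2 = -2 + V \left(4 + V\right)$)
$T{\left(x \right)} = 8 x$ ($T{\left(x \right)} = - 4 \left(-2 + \left(-4\right)^{2} + 4 \left(-4\right)\right) x = - 4 \left(-2 + 16 - 16\right) x = \left(-4\right) \left(-2\right) x = 8 x$)
$\sqrt{w{\left(-119 \right)} + T{\left(-115 \right)}} = \sqrt{-119 + 8 \left(-115\right)} = \sqrt{-119 - 920} = \sqrt{-1039} = i \sqrt{1039}$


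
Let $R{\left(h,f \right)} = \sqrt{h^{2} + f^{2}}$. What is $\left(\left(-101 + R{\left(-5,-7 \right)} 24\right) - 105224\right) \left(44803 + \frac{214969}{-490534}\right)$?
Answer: $- \frac{210431496900975}{44594} + \frac{263726157996 \sqrt{74}}{245267} \approx -4.7096 \cdot 10^{9}$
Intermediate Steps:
$R{\left(h,f \right)} = \sqrt{f^{2} + h^{2}}$
$\left(\left(-101 + R{\left(-5,-7 \right)} 24\right) - 105224\right) \left(44803 + \frac{214969}{-490534}\right) = \left(\left(-101 + \sqrt{\left(-7\right)^{2} + \left(-5\right)^{2}} \cdot 24\right) - 105224\right) \left(44803 + \frac{214969}{-490534}\right) = \left(\left(-101 + \sqrt{49 + 25} \cdot 24\right) - 105224\right) \left(44803 + 214969 \left(- \frac{1}{490534}\right)\right) = \left(\left(-101 + \sqrt{74} \cdot 24\right) - 105224\right) \left(44803 - \frac{214969}{490534}\right) = \left(\left(-101 + 24 \sqrt{74}\right) - 105224\right) \frac{21977179833}{490534} = \left(-105325 + 24 \sqrt{74}\right) \frac{21977179833}{490534} = - \frac{210431496900975}{44594} + \frac{263726157996 \sqrt{74}}{245267}$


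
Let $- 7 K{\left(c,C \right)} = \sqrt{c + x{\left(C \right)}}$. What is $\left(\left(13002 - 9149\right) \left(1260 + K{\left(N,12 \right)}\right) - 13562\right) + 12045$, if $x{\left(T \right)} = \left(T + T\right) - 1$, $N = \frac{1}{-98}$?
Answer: $4853263 - \frac{3853 \sqrt{4506}}{98} \approx 4.8506 \cdot 10^{6}$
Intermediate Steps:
$N = - \frac{1}{98} \approx -0.010204$
$x{\left(T \right)} = -1 + 2 T$ ($x{\left(T \right)} = 2 T - 1 = -1 + 2 T$)
$K{\left(c,C \right)} = - \frac{\sqrt{-1 + c + 2 C}}{7}$ ($K{\left(c,C \right)} = - \frac{\sqrt{c + \left(-1 + 2 C\right)}}{7} = - \frac{\sqrt{-1 + c + 2 C}}{7}$)
$\left(\left(13002 - 9149\right) \left(1260 + K{\left(N,12 \right)}\right) - 13562\right) + 12045 = \left(\left(13002 - 9149\right) \left(1260 - \frac{\sqrt{-1 - \frac{1}{98} + 2 \cdot 12}}{7}\right) - 13562\right) + 12045 = \left(3853 \left(1260 - \frac{\sqrt{-1 - \frac{1}{98} + 24}}{7}\right) - 13562\right) + 12045 = \left(3853 \left(1260 - \frac{\sqrt{\frac{2253}{98}}}{7}\right) - 13562\right) + 12045 = \left(3853 \left(1260 - \frac{\frac{1}{14} \sqrt{4506}}{7}\right) - 13562\right) + 12045 = \left(3853 \left(1260 - \frac{\sqrt{4506}}{98}\right) - 13562\right) + 12045 = \left(\left(4854780 - \frac{3853 \sqrt{4506}}{98}\right) - 13562\right) + 12045 = \left(4841218 - \frac{3853 \sqrt{4506}}{98}\right) + 12045 = 4853263 - \frac{3853 \sqrt{4506}}{98}$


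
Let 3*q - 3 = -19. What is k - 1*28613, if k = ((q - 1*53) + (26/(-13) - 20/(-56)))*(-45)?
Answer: -362797/14 ≈ -25914.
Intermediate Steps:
q = -16/3 (q = 1 + (⅓)*(-19) = 1 - 19/3 = -16/3 ≈ -5.3333)
k = 37785/14 (k = ((-16/3 - 1*53) + (26/(-13) - 20/(-56)))*(-45) = ((-16/3 - 53) + (26*(-1/13) - 20*(-1/56)))*(-45) = (-175/3 + (-2 + 5/14))*(-45) = (-175/3 - 23/14)*(-45) = -2519/42*(-45) = 37785/14 ≈ 2698.9)
k - 1*28613 = 37785/14 - 1*28613 = 37785/14 - 28613 = -362797/14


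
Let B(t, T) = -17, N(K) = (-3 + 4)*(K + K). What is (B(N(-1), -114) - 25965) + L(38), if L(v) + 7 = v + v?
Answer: -25913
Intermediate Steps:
N(K) = 2*K (N(K) = 1*(2*K) = 2*K)
L(v) = -7 + 2*v (L(v) = -7 + (v + v) = -7 + 2*v)
(B(N(-1), -114) - 25965) + L(38) = (-17 - 25965) + (-7 + 2*38) = -25982 + (-7 + 76) = -25982 + 69 = -25913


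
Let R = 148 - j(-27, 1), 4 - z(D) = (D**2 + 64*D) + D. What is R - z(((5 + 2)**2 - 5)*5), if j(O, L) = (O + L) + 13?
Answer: 62857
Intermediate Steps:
j(O, L) = 13 + L + O (j(O, L) = (L + O) + 13 = 13 + L + O)
z(D) = 4 - D**2 - 65*D (z(D) = 4 - ((D**2 + 64*D) + D) = 4 - (D**2 + 65*D) = 4 + (-D**2 - 65*D) = 4 - D**2 - 65*D)
R = 161 (R = 148 - (13 + 1 - 27) = 148 - 1*(-13) = 148 + 13 = 161)
R - z(((5 + 2)**2 - 5)*5) = 161 - (4 - (((5 + 2)**2 - 5)*5)**2 - 65*((5 + 2)**2 - 5)*5) = 161 - (4 - ((7**2 - 5)*5)**2 - 65*(7**2 - 5)*5) = 161 - (4 - ((49 - 5)*5)**2 - 65*(49 - 5)*5) = 161 - (4 - (44*5)**2 - 2860*5) = 161 - (4 - 1*220**2 - 65*220) = 161 - (4 - 1*48400 - 14300) = 161 - (4 - 48400 - 14300) = 161 - 1*(-62696) = 161 + 62696 = 62857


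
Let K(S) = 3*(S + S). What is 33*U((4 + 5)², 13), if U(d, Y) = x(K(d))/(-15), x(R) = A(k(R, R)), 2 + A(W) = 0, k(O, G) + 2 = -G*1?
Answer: 22/5 ≈ 4.4000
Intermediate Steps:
K(S) = 6*S (K(S) = 3*(2*S) = 6*S)
k(O, G) = -2 - G (k(O, G) = -2 - G*1 = -2 - G)
A(W) = -2 (A(W) = -2 + 0 = -2)
x(R) = -2
U(d, Y) = 2/15 (U(d, Y) = -2/(-15) = -2*(-1/15) = 2/15)
33*U((4 + 5)², 13) = 33*(2/15) = 22/5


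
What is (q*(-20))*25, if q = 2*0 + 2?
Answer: -1000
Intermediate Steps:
q = 2 (q = 0 + 2 = 2)
(q*(-20))*25 = (2*(-20))*25 = -40*25 = -1000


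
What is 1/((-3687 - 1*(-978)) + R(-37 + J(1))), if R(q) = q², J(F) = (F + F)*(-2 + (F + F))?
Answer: -1/1340 ≈ -0.00074627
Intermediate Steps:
J(F) = 2*F*(-2 + 2*F) (J(F) = (2*F)*(-2 + 2*F) = 2*F*(-2 + 2*F))
1/((-3687 - 1*(-978)) + R(-37 + J(1))) = 1/((-3687 - 1*(-978)) + (-37 + 4*1*(-1 + 1))²) = 1/((-3687 + 978) + (-37 + 4*1*0)²) = 1/(-2709 + (-37 + 0)²) = 1/(-2709 + (-37)²) = 1/(-2709 + 1369) = 1/(-1340) = -1/1340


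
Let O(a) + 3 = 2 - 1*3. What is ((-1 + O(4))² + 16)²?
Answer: 1681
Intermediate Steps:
O(a) = -4 (O(a) = -3 + (2 - 1*3) = -3 + (2 - 3) = -3 - 1 = -4)
((-1 + O(4))² + 16)² = ((-1 - 4)² + 16)² = ((-5)² + 16)² = (25 + 16)² = 41² = 1681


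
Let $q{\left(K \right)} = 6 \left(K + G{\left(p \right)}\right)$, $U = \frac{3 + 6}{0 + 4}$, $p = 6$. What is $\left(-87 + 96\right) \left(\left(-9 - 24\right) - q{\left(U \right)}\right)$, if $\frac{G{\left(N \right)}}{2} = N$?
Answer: $- \frac{2133}{2} \approx -1066.5$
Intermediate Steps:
$U = \frac{9}{4} \approx 2.25$
$G{\left(N \right)} = 2 N$
$q{\left(K \right)} = 72 + 6 K$ ($q{\left(K \right)} = 6 \left(K + 2 \cdot 6\right) = 6 \left(K + 12\right) = 6 \left(12 + K\right) = 72 + 6 K$)
$\left(-87 + 96\right) \left(\left(-9 - 24\right) - q{\left(U \right)}\right) = \left(-87 + 96\right) \left(\left(-9 - 24\right) - \left(72 + 6 \cdot \frac{9}{4}\right)\right) = 9 \left(-33 - \left(72 + \frac{27}{2}\right)\right) = 9 \left(-33 - \frac{171}{2}\right) = 9 \left(- \frac{237}{2}\right) = - \frac{2133}{2}$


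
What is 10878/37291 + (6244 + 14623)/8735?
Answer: 873170627/325736885 ≈ 2.6806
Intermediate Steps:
10878/37291 + (6244 + 14623)/8735 = 10878*(1/37291) + 20867*(1/8735) = 10878/37291 + 20867/8735 = 873170627/325736885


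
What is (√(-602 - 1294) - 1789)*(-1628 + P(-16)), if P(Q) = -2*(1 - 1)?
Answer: 2912492 - 3256*I*√474 ≈ 2.9125e+6 - 70888.0*I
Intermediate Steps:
P(Q) = 0 (P(Q) = -2*0 = 0)
(√(-602 - 1294) - 1789)*(-1628 + P(-16)) = (√(-602 - 1294) - 1789)*(-1628 + 0) = (√(-1896) - 1789)*(-1628) = (2*I*√474 - 1789)*(-1628) = (-1789 + 2*I*√474)*(-1628) = 2912492 - 3256*I*√474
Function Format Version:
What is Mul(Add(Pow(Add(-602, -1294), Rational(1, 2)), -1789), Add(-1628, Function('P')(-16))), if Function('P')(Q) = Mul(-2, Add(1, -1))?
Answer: Add(2912492, Mul(-3256, I, Pow(474, Rational(1, 2)))) ≈ Add(2.9125e+6, Mul(-70888., I))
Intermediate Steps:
Function('P')(Q) = 0 (Function('P')(Q) = Mul(-2, 0) = 0)
Mul(Add(Pow(Add(-602, -1294), Rational(1, 2)), -1789), Add(-1628, Function('P')(-16))) = Mul(Add(Pow(Add(-602, -1294), Rational(1, 2)), -1789), Add(-1628, 0)) = Mul(Add(Pow(-1896, Rational(1, 2)), -1789), -1628) = Mul(Add(Mul(2, I, Pow(474, Rational(1, 2))), -1789), -1628) = Mul(Add(-1789, Mul(2, I, Pow(474, Rational(1, 2)))), -1628) = Add(2912492, Mul(-3256, I, Pow(474, Rational(1, 2))))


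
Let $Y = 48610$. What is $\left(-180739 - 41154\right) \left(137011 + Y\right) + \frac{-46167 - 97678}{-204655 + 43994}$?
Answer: $- \frac{6617305356701688}{160661} \approx -4.1188 \cdot 10^{10}$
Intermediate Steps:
$\left(-180739 - 41154\right) \left(137011 + Y\right) + \frac{-46167 - 97678}{-204655 + 43994} = \left(-180739 - 41154\right) \left(137011 + 48610\right) + \frac{-46167 - 97678}{-204655 + 43994} = \left(-221893\right) 185621 - \frac{143845}{-160661} = -41188000553 - - \frac{143845}{160661} = -41188000553 + \frac{143845}{160661} = - \frac{6617305356701688}{160661}$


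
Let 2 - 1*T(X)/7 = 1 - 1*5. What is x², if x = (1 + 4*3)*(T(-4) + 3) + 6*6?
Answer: 385641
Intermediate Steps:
T(X) = 42 (T(X) = 14 - 7*(1 - 1*5) = 14 - 7*(1 - 5) = 14 - 7*(-4) = 14 + 28 = 42)
x = 621 (x = (1 + 4*3)*(42 + 3) + 6*6 = (1 + 12)*45 + 36 = 13*45 + 36 = 585 + 36 = 621)
x² = 621² = 385641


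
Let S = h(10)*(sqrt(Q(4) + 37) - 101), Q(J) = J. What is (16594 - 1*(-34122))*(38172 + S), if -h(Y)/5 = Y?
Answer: 2192046952 - 2535800*sqrt(41) ≈ 2.1758e+9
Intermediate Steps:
h(Y) = -5*Y
S = 5050 - 50*sqrt(41) (S = (-5*10)*(sqrt(4 + 37) - 101) = -50*(sqrt(41) - 101) = -50*(-101 + sqrt(41)) = 5050 - 50*sqrt(41) ≈ 4729.8)
(16594 - 1*(-34122))*(38172 + S) = (16594 - 1*(-34122))*(38172 + (5050 - 50*sqrt(41))) = (16594 + 34122)*(43222 - 50*sqrt(41)) = 50716*(43222 - 50*sqrt(41)) = 2192046952 - 2535800*sqrt(41)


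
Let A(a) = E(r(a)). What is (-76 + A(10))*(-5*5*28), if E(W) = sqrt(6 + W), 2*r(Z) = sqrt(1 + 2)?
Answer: 53200 - 350*sqrt(24 + 2*sqrt(3)) ≈ 51366.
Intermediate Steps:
r(Z) = sqrt(3)/2 (r(Z) = sqrt(1 + 2)/2 = sqrt(3)/2)
A(a) = sqrt(6 + sqrt(3)/2)
(-76 + A(10))*(-5*5*28) = (-76 + sqrt(24 + 2*sqrt(3))/2)*(-5*5*28) = (-76 + sqrt(24 + 2*sqrt(3))/2)*(-25*28) = (-76 + sqrt(24 + 2*sqrt(3))/2)*(-700) = 53200 - 350*sqrt(24 + 2*sqrt(3))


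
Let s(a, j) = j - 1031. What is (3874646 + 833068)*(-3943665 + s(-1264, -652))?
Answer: -18573570014472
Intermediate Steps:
s(a, j) = -1031 + j
(3874646 + 833068)*(-3943665 + s(-1264, -652)) = (3874646 + 833068)*(-3943665 + (-1031 - 652)) = 4707714*(-3943665 - 1683) = 4707714*(-3945348) = -18573570014472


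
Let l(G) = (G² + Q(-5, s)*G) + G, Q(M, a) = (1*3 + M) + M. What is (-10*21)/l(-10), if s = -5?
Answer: -21/16 ≈ -1.3125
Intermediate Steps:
Q(M, a) = 3 + 2*M (Q(M, a) = (3 + M) + M = 3 + 2*M)
l(G) = G² - 6*G (l(G) = (G² + (3 + 2*(-5))*G) + G = (G² + (3 - 10)*G) + G = (G² - 7*G) + G = G² - 6*G)
(-10*21)/l(-10) = (-10*21)/((-10*(-6 - 10))) = -210/((-10*(-16))) = -210/160 = -210*1/160 = -21/16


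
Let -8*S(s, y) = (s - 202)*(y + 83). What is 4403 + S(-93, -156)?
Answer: 13689/8 ≈ 1711.1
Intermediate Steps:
S(s, y) = -(-202 + s)*(83 + y)/8 (S(s, y) = -(s - 202)*(y + 83)/8 = -(-202 + s)*(83 + y)/8)
4403 + S(-93, -156) = 4403 + (8383/4 - 83/8*(-93) + (101/4)*(-156) - ⅛*(-93)*(-156)) = 4403 + (8383/4 + 7719/8 - 3939 - 3627/2) = 4403 - 21535/8 = 13689/8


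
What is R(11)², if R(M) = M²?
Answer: 14641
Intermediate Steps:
R(11)² = (11²)² = 121² = 14641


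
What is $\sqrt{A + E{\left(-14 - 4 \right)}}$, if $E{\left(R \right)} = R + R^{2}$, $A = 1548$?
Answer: $3 \sqrt{206} \approx 43.058$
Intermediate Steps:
$\sqrt{A + E{\left(-14 - 4 \right)}} = \sqrt{1548 + \left(-14 - 4\right) \left(1 - 18\right)} = \sqrt{1548 - 18 \left(1 - 18\right)} = \sqrt{1548 - -306} = \sqrt{1548 + 306} = \sqrt{1854} = 3 \sqrt{206}$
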